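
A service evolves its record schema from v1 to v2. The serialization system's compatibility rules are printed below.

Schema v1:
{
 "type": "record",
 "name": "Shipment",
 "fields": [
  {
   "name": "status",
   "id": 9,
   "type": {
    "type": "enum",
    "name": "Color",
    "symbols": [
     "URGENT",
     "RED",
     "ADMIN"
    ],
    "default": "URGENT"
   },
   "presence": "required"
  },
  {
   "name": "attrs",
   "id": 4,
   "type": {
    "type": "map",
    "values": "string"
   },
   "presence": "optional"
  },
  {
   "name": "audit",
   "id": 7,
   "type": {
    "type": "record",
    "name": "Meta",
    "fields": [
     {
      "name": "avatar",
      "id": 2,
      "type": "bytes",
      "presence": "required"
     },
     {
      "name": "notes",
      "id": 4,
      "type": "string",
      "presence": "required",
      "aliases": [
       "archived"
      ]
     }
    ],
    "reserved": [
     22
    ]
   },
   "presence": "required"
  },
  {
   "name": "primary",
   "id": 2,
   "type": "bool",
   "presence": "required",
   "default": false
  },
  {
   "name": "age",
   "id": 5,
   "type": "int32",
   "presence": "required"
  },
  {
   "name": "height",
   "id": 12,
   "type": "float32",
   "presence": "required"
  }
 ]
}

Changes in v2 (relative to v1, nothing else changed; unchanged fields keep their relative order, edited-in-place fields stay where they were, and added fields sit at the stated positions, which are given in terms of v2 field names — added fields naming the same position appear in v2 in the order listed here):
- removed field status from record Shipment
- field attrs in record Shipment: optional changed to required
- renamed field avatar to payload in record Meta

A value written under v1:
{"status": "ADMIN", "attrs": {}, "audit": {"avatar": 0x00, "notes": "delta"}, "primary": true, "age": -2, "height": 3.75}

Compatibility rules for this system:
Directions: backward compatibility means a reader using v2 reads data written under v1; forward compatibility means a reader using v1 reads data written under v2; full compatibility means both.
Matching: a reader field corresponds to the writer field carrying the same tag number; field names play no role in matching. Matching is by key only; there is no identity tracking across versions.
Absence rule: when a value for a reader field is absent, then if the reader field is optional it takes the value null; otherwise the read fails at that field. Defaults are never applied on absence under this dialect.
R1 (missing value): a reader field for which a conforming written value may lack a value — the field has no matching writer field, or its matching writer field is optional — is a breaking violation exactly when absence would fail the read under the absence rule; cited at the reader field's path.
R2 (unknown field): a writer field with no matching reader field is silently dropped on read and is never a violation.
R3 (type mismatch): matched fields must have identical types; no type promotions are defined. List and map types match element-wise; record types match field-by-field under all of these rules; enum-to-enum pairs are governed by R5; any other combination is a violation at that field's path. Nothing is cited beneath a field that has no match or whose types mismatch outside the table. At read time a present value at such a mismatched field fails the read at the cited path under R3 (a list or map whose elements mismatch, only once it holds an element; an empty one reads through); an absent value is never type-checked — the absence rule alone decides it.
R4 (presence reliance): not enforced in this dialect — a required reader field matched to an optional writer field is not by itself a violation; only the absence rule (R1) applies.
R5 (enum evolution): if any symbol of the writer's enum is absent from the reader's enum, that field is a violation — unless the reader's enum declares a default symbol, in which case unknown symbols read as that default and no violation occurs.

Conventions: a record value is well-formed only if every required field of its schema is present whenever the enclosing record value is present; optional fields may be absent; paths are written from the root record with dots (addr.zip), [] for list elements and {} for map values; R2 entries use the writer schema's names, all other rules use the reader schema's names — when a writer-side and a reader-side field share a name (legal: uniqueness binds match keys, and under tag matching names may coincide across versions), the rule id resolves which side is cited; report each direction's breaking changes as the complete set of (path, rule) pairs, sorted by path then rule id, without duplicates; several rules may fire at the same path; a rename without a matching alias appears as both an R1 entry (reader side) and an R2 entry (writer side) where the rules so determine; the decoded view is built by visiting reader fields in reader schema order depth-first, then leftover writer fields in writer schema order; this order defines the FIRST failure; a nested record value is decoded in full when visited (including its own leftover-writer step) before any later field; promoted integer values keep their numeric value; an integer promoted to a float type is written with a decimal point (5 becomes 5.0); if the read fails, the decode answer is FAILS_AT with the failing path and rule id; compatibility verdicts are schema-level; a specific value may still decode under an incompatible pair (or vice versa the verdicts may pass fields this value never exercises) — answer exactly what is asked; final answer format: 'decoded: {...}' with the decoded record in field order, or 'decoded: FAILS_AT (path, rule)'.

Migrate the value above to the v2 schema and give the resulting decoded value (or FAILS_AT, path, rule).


the writer's type comes first in each Shipment pair
migrating the Shipment value to v2:
  attrs := {}
  audit.payload := 0x00 (from writer avatar)
  audit.notes := "delta"
  primary := true
  age := -2
  height := 3.75
  writer status: unmatched, discarded
  => decoded: {"attrs": {}, "audit": {"payload": 0x00, "notes": "delta"}, "primary": true, "age": -2, "height": 3.75}
checking off the Shipment differences that do not matter here:
  field attrs in record Shipment: optional changed to required -> a verdict-level change on Shipment — the shown value reads the same

decoded: {"attrs": {}, "audit": {"payload": 0x00, "notes": "delta"}, "primary": true, "age": -2, "height": 3.75}


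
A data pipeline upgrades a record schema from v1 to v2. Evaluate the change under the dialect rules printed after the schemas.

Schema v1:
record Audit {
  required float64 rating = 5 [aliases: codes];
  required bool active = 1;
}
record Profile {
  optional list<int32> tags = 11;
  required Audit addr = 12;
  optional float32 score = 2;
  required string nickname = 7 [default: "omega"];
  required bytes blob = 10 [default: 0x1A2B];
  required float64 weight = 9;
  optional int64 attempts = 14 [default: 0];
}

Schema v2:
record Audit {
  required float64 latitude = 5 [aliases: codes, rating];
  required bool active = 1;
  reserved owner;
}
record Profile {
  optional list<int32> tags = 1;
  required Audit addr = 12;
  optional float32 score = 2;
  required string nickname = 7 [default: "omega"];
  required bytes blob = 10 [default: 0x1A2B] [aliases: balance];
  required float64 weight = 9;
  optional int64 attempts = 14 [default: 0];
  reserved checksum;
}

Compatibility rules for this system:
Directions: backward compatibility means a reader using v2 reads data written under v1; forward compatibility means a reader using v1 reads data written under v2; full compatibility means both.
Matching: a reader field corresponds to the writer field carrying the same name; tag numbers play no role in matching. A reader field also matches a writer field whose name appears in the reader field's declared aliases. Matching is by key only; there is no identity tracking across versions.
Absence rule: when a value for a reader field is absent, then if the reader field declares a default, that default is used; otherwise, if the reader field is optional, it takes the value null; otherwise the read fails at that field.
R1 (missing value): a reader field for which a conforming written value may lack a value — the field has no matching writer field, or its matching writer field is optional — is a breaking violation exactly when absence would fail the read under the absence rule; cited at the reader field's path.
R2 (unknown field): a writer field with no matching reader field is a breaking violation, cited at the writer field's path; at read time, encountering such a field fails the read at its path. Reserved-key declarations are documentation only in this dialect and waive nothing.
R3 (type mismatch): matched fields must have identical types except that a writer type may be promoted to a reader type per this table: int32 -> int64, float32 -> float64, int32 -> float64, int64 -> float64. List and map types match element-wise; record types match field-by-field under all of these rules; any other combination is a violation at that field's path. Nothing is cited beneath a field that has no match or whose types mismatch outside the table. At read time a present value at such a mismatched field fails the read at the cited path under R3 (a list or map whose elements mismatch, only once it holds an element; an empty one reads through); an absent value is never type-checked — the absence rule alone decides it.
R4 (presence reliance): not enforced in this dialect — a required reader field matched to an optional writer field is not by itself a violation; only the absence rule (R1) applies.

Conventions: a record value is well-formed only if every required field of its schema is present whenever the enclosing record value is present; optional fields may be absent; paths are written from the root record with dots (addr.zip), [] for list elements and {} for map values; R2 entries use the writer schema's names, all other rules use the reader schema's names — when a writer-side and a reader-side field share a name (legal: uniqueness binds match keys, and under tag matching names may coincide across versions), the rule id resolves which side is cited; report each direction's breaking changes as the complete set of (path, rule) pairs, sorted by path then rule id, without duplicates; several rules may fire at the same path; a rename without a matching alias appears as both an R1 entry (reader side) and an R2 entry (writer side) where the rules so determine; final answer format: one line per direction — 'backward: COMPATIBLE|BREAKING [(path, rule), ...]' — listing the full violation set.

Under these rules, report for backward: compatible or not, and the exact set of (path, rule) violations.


each type pair in Profile: writer, then reader
backward on Profile — v2 reading data written by v1:
  tags: paired with writer tags (list<int32> -> list<int32>; writer optional)
  addr: paired with writer addr (Audit -> Audit; writer required)
  score: paired with writer score (float32 -> float32; writer optional)
  nickname: paired with writer nickname (string -> string; writer required)
  blob: paired with writer blob (bytes -> bytes; writer required)
  weight: paired with writer weight (float64 -> float64; writer required)
  attempts: paired with writer attempts (int64 -> int64; writer optional)
  addr.latitude: paired with writer addr.rating (float64 -> float64; writer required)
  addr.active: paired with writer addr.active (bool -> bool; writer required)
  nothing fires on Profile: backward is COMPATIBLE
the other Profile changes do not affect what is asked:
  field tags in record Profile: tag 11 changed to 1 -> fires no rule on Profile, leaving the asked answer as it is
  renamed field rating to latitude in record Audit (alias rating declared on the renamed field) -> affects forward compatibility only, which is not asked

backward: COMPATIBLE []


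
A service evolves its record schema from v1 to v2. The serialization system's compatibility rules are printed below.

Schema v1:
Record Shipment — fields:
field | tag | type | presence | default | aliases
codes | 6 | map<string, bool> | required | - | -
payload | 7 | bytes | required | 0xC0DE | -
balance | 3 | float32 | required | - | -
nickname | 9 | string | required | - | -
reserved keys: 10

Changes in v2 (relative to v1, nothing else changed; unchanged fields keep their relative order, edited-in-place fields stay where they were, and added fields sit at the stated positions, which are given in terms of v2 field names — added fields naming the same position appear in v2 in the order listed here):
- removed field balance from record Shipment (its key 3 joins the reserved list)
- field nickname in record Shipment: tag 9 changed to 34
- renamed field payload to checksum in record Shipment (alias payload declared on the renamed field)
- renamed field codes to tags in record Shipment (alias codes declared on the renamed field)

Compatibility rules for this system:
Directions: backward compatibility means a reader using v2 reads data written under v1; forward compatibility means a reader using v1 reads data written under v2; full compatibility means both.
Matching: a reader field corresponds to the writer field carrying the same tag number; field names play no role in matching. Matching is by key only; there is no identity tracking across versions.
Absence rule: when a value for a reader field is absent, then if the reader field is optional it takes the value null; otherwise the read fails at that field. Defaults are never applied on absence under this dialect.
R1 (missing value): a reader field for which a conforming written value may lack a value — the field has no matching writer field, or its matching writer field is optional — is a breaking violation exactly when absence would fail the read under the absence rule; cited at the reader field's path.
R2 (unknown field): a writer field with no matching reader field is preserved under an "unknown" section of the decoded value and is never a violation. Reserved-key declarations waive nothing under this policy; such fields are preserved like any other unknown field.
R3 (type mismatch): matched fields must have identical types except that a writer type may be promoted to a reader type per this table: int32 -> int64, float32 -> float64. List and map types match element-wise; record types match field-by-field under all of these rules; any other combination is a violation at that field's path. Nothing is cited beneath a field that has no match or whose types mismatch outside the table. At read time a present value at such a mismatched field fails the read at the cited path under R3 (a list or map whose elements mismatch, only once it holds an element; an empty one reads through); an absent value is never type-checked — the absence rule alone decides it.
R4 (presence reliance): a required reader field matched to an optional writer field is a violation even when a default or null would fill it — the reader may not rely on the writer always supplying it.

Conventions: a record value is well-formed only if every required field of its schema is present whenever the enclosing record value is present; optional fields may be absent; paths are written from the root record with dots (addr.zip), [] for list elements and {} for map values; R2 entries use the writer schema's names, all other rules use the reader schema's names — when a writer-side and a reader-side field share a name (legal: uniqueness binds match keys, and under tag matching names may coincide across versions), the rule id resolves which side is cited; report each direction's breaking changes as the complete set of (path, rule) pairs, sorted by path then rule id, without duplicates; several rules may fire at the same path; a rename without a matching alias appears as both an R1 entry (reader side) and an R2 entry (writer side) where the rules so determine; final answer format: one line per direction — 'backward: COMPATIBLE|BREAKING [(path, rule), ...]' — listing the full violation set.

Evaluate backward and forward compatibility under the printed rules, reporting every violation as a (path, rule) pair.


backward: BREAKING [(nickname, R1)]; forward: BREAKING [(balance, R1), (nickname, R1)]

in Shipment below, arrows point writer -> reader
checking backward for Shipment: reader v2 against writer v1:
  tags: paired with writer codes (map<string, bool> -> map<string, bool>; writer required)
  checksum: paired with writer payload (bytes -> bytes; writer required)
  nickname has no writer counterpart
  writer field balance has no reader counterpart
  writer field nickname has no reader counterpart
  rule R1 violated at nickname
  backward on Shipment therefore BREAKING (1)
checking forward for Shipment: reader v1 against writer v2:
  codes: paired with writer tags (map<string, bool> -> map<string, bool>; writer required)
  payload: paired with writer checksum (bytes -> bytes; writer required)
  balance has no writer counterpart
  nickname has no writer counterpart
  writer field nickname has no reader counterpart
  rule R1 violated at balance
  rule R1 violated at nickname
  forward on Shipment therefore BREAKING (2)


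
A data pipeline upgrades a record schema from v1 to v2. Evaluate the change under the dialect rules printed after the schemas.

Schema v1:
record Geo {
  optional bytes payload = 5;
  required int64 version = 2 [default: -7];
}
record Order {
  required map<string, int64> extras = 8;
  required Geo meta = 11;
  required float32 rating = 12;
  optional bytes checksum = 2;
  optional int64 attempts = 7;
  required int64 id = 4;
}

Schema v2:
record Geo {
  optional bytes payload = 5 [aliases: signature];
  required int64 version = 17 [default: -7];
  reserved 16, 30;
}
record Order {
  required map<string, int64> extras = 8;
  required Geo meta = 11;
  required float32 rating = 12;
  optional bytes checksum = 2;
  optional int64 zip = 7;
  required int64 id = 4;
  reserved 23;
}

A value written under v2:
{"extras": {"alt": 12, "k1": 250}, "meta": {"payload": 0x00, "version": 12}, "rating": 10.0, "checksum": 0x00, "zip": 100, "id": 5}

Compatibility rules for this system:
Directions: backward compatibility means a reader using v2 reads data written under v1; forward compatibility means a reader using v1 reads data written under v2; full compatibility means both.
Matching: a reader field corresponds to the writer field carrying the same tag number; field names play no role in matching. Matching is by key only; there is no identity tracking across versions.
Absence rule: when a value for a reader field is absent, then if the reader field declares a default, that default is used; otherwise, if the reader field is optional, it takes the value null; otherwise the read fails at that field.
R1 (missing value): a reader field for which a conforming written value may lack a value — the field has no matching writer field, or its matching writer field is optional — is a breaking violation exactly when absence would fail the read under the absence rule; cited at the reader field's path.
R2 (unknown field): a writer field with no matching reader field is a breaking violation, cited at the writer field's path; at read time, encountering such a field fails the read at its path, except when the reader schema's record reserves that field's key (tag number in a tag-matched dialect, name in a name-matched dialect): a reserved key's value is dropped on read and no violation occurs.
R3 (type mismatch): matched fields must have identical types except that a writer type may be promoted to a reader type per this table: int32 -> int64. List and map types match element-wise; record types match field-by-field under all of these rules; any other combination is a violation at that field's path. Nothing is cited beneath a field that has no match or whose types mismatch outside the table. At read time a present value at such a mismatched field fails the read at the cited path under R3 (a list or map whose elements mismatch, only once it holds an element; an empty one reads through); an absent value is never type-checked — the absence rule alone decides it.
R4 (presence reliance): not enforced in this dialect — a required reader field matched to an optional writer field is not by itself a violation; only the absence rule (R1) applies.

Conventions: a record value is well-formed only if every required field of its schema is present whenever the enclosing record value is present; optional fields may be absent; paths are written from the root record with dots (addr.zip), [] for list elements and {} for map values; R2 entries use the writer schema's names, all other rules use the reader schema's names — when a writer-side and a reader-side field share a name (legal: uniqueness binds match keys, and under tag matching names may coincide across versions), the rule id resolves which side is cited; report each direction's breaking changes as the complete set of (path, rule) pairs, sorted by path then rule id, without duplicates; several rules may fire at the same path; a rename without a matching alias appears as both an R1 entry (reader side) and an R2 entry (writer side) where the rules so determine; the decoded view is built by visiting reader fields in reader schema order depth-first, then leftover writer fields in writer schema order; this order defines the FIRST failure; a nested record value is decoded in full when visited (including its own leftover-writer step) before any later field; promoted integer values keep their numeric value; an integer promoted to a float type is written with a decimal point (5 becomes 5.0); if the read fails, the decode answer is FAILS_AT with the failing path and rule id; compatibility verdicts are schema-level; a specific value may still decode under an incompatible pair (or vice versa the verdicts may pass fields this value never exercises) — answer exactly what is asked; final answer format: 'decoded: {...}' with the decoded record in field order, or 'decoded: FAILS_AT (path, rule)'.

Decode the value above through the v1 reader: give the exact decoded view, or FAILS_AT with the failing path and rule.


the writer's type comes first in each Order pair
migrating the Order value to v1:
  extras := {"alt": 12, "k1": 250}
  meta.payload := 0x00
  meta.version := -7 (no value, default fills)
  read fails at meta.version under R2 (unknown field)
  => FAILS_AT (meta.version, R2)
checking off the Order differences that do not matter here:
  renamed field attempts to zip in record Order -> no rule fires on it and the decoded Order view is identical with or without it

decoded: FAILS_AT (meta.version, R2)


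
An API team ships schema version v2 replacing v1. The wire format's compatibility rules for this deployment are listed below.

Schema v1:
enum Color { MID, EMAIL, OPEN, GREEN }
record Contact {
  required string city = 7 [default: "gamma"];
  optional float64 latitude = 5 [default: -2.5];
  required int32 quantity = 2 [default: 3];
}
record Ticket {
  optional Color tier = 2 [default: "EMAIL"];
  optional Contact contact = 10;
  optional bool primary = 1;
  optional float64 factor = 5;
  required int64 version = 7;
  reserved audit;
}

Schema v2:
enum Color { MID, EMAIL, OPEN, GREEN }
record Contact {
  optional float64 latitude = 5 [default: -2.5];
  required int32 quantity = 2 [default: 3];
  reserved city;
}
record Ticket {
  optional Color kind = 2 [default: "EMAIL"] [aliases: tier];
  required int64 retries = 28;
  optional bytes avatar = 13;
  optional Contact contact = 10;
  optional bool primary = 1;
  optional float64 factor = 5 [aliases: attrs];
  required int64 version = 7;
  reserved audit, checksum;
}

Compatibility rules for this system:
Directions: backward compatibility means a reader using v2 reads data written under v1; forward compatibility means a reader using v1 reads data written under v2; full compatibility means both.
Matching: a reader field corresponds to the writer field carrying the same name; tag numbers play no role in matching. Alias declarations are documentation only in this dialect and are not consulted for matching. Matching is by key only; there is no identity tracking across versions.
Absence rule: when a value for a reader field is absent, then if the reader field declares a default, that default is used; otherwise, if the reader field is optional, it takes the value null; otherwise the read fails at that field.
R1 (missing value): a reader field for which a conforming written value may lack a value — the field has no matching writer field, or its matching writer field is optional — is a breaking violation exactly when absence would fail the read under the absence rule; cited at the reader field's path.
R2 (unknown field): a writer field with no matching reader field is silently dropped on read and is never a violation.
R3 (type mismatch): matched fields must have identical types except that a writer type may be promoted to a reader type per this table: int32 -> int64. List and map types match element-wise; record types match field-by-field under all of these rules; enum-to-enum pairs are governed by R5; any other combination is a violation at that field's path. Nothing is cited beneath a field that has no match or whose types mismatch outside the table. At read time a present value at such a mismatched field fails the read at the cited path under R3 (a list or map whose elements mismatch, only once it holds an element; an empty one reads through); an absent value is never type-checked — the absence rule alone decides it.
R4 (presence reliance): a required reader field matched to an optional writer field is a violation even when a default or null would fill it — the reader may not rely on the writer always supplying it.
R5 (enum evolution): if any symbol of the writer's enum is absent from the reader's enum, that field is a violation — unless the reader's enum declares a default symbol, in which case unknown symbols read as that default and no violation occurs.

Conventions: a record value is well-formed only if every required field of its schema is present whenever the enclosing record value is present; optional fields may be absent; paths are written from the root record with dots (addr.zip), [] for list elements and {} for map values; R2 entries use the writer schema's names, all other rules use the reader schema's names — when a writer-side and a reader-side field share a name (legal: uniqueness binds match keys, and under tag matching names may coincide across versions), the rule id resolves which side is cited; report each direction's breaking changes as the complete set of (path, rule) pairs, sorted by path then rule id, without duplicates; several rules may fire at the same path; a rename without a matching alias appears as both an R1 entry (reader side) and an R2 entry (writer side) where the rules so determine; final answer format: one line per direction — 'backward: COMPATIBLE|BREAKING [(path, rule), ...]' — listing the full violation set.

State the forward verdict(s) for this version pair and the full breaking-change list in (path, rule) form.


arrows below run writer -> reader for Ticket
checking forward for Ticket: reader v1 against writer v2:
  tier: no writer match
  writer optional, Contact -> Contact: reader contact maps from writer contact
  writer optional, bool -> bool: reader primary maps from writer primary
  writer optional, float64 -> float64: reader factor maps from writer factor
  writer required, int64 -> int64: reader version maps from writer version
  leftover writer field: kind
  leftover writer field: retries
  leftover writer field: avatar
  contact.city: no writer match
  writer optional, float64 -> float64: reader contact.latitude maps from writer contact.latitude
  writer required, int32 -> int32: reader contact.quantity maps from writer contact.quantity
  => forward verdict for Ticket: COMPATIBLE, no violations
remaining Ticket differences; none change what is asked:
  added field avatar to record Ticket: optional bytes, tag 13 (in v2 it sits immediately before contact) -> inert for the asked Ticket verdict: nothing fires
  added field retries to record Ticket: required int64, tag 28 (in v2 it sits immediately before contact) -> its effect on Ticket is confined to the backward direction, not asked
  removed field city from record Contact (its key "city" joins the reserved list) -> inert for the asked Ticket verdict: nothing fires
  renamed field tier to kind in record Ticket (alias tier declared on the renamed field) -> inert for the asked Ticket verdict: nothing fires

forward: COMPATIBLE []


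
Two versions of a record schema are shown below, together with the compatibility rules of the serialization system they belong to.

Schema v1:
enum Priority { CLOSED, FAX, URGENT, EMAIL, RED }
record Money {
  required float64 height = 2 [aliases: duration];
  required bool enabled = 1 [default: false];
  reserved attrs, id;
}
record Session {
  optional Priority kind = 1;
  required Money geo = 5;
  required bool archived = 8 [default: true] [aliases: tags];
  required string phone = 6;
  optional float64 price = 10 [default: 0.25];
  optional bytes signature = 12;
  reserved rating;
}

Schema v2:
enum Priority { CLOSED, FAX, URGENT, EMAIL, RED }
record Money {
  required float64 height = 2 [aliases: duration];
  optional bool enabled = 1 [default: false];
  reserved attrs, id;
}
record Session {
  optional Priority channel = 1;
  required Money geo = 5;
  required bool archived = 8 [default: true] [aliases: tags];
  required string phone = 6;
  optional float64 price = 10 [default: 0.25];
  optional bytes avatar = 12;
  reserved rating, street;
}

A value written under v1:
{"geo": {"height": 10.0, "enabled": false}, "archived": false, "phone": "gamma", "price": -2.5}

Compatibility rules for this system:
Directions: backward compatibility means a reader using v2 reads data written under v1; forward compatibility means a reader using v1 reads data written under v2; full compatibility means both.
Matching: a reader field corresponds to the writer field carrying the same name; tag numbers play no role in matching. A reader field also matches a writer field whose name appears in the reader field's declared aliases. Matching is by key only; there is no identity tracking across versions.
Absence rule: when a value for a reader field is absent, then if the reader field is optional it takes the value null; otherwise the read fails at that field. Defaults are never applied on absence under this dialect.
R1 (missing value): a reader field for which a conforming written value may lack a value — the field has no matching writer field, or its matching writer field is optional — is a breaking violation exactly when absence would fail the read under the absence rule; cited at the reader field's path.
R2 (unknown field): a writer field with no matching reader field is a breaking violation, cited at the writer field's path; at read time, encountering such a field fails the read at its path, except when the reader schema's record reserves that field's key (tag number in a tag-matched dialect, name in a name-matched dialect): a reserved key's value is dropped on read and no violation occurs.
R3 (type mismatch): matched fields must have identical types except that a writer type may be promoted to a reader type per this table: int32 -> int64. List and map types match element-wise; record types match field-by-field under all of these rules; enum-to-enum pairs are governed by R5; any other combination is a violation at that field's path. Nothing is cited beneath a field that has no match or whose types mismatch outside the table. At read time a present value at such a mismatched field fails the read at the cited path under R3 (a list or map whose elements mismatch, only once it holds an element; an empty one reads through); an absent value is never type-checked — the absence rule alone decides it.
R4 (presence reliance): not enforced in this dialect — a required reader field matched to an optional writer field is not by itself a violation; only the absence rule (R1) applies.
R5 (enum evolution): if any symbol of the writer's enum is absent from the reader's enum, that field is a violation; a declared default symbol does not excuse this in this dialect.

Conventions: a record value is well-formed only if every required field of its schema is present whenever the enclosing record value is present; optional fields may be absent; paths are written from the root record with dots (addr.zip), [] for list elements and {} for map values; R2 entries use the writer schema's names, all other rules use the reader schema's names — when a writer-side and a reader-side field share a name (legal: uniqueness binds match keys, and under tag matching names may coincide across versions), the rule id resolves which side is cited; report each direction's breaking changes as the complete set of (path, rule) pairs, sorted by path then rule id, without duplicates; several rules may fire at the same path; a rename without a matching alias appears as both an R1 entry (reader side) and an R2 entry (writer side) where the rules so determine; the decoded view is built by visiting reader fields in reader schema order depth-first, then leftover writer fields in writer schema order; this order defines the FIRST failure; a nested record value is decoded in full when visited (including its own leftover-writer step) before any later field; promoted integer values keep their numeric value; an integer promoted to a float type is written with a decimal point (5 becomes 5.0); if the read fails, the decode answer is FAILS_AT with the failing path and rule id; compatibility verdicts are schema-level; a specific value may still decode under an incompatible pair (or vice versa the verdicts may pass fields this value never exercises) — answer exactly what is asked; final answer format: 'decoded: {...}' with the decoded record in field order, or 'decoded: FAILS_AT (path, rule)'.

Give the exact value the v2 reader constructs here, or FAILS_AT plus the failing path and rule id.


decoded: {"channel": null, "geo": {"height": 10.0, "enabled": false}, "archived": false, "phone": "gamma", "price": -2.5, "avatar": null}

in Session below, arrows point writer -> reader
decode (reader v2):
  channel := null (missing; optional => null)
  geo.height := 10.0
  geo.enabled := false
  archived := false
  phone := "gamma"
  price := -2.5
  avatar := null (missing; optional => null)
  => decoded: {"channel": null, "geo": {"height": 10.0, "enabled": false}, "archived": false, "phone": "gamma", "price": -2.5, "avatar": null}
the rest of the Session diff is inert for this question:
  field enabled in record Money: required changed to optional -> changes Session's schema-level verdicts only — the decode of this value is the same


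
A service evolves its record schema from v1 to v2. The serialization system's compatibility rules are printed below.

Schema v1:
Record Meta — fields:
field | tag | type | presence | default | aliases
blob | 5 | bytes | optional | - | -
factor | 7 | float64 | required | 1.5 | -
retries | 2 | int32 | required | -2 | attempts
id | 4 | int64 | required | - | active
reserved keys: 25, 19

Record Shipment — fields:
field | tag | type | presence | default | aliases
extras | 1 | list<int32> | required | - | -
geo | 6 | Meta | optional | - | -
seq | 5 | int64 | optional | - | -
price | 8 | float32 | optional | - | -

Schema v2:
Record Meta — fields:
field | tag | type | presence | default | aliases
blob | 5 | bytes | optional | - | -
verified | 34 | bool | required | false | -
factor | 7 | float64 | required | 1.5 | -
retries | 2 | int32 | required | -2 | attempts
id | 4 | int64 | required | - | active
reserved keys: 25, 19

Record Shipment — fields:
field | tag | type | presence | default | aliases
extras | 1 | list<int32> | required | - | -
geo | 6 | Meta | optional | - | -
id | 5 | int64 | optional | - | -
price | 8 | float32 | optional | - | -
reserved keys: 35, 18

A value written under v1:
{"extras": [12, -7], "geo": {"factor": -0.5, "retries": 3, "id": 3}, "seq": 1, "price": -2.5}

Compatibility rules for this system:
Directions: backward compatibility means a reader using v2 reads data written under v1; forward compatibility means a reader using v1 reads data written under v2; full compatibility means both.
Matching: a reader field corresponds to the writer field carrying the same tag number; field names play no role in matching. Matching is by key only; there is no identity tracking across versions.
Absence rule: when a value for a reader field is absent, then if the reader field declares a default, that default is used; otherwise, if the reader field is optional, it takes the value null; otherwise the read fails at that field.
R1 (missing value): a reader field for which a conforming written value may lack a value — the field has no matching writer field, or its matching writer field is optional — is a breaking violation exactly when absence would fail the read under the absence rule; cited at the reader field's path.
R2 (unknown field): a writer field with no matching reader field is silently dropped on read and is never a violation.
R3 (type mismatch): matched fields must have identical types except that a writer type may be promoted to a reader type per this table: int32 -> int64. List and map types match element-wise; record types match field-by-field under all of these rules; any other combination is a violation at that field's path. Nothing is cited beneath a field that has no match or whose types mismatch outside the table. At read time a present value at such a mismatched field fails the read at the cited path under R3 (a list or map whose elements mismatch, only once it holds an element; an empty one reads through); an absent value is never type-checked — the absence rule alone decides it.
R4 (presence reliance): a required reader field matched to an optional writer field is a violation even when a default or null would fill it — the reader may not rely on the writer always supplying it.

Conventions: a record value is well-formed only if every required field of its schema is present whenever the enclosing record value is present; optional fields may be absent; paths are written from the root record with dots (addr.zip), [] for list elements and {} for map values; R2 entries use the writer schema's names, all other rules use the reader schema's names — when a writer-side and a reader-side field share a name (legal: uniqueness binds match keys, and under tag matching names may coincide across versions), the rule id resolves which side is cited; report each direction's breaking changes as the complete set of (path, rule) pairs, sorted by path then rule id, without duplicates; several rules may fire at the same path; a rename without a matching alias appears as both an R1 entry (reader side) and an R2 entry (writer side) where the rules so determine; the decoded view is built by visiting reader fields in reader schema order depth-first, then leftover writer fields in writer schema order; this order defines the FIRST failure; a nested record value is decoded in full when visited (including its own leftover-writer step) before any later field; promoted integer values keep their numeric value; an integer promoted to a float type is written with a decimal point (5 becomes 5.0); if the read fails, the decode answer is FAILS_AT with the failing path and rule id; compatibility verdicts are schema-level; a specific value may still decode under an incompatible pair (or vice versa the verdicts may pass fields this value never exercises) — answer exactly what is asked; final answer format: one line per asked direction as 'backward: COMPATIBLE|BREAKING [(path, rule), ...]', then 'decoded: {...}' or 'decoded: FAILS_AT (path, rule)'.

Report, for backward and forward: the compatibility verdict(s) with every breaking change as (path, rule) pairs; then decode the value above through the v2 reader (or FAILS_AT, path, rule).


arrows below run writer -> reader for Shipment
backward on Shipment — v2 reading data written by v1:
  writer required, list<int32> -> list<int32>: reader extras maps from writer extras
  writer optional, Meta -> Meta: reader geo maps from writer geo
  writer optional, int64 -> int64: reader id maps from writer seq
  writer optional, float32 -> float32: reader price maps from writer price
  writer optional, bytes -> bytes: reader geo.blob maps from writer geo.blob
  no writer field matches reader geo.verified
  writer required, float64 -> float64: reader geo.factor maps from writer geo.factor
  writer required, int32 -> int32: reader geo.retries maps from writer geo.retries
  writer required, int64 -> int64: reader geo.id maps from writer geo.id
  => no violations; backward on Shipment: COMPATIBLE
forward on Shipment — v1 reading data written by v2:
  writer required, list<int32> -> list<int32>: reader extras maps from writer extras
  writer optional, Meta -> Meta: reader geo maps from writer geo
  writer optional, int64 -> int64: reader seq maps from writer id
  writer optional, float32 -> float32: reader price maps from writer price
  writer optional, bytes -> bytes: reader geo.blob maps from writer geo.blob
  writer required, float64 -> float64: reader geo.factor maps from writer geo.factor
  writer required, int32 -> int32: reader geo.retries maps from writer geo.retries
  writer required, int64 -> int64: reader geo.id maps from writer geo.id
  leftover writer field: geo.verified
  => no violations; forward on Shipment: COMPATIBLE
decoding the Shipment value with the v2 reader:
  extras := [12, -7]
  geo.blob := null (not supplied -> null)
  geo.verified := false (no value, default fills)
  geo.factor := -0.5
  geo.retries := 3
  geo.id := 3
  id := 1 (from writer seq)
  price := -2.5
  => decoded: {"extras": [12, -7], "geo": {"blob": null, "verified": false, "factor": -0.5, "retries": 3, "id": 3}, "id": 1, "price": -2.5}

backward: COMPATIBLE []; forward: COMPATIBLE []; decoded: {"extras": [12, -7], "geo": {"blob": null, "verified": false, "factor": -0.5, "retries": 3, "id": 3}, "id": 1, "price": -2.5}
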